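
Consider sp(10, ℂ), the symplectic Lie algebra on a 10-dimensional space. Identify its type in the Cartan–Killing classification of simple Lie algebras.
C_5

This is sp(10), which has dimension 10(10+1)/2 = 55 and rank 10/2 = 5. In the classification of classical Lie algebras, the symplectic algebra sp(2n) has type C_n; here n = 5, so the Dynkin diagram is a chain of 5 nodes with a double edge at one end; the terminal node there is the unique long simple root (C_5). Hence the type is C_5.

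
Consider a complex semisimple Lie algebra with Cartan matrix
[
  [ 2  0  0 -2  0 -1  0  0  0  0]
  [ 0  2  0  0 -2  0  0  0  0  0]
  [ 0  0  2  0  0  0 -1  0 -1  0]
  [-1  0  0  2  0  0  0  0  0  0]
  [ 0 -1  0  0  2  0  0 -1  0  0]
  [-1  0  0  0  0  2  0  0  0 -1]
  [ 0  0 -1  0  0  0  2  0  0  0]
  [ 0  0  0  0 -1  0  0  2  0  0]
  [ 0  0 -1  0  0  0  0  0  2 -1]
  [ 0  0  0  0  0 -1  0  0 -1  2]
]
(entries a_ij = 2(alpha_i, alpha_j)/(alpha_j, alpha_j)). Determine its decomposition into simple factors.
The diagram associated to this matrix has two connected components: the simple roots {alpha_1, alpha_3, alpha_4, alpha_6, alpha_7, alpha_9, alpha_10} form a chain of 7 nodes with a double edge at one end; the terminal node there is the unique short simple root (B_7), and {alpha_2, alpha_5, alpha_8} form a chain of 3 nodes with a double edge at one end; the terminal node there is the unique long simple root (C_3). A semisimple Lie algebra decomposes uniquely as the direct sum of simple ideals, one per connected component of its Dynkin diagram, so g ≅ B_7 ⊕ C_3 (dimension 105 + 21 = 126).

B7 + C3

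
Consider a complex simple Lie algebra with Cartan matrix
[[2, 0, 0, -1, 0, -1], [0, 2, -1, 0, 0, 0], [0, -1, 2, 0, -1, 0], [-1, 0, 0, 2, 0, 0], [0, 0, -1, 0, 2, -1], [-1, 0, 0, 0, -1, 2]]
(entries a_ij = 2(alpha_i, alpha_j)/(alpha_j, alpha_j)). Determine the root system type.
A6

The matrix has rank 6 with 2's on the diagonal. Reading the off-diagonal entries as Dynkin edges (a single edge where a_ij = a_ji = -1; a double or triple edge where a_ij * a_ji = 2 or 3), the diagram is a chain of 6 nodes with single edges (A_6). One simple-root ordering that puts it in standard form is (alpha_2, alpha_3, alpha_5, alpha_6, alpha_1, alpha_4). So the algebra is type A_6, i.e. sl(7).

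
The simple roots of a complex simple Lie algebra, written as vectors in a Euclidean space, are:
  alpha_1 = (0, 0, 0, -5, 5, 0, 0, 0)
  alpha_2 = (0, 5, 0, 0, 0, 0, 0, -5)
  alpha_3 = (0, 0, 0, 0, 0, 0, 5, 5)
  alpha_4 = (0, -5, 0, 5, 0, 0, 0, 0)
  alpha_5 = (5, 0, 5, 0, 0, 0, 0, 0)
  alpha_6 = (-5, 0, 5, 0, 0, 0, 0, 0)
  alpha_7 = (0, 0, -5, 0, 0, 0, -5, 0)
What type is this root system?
Compute the Cartan integers a_ij = 2(alpha_i, alpha_j)/(alpha_j, alpha_j); the resulting 7x7 Cartan matrix is
[[2, 0, 0, -1, 0, 0, 0], [0, 2, -1, -1, 0, 0, 0], [0, -1, 2, 0, 0, 0, -1], [-1, -1, 0, 2, 0, 0, 0], [0, 0, 0, 0, 2, 0, -1], [0, 0, 0, 0, 0, 2, -1], [0, 0, -1, 0, -1, -1, 2]].
All simple roots have the same length, so the diagram is simply laced. The associated Dynkin diagram is a chain of 5 nodes with a fork of two nodes at one end (D_7), so the type is D_7 (the algebra so(14)).

type D_7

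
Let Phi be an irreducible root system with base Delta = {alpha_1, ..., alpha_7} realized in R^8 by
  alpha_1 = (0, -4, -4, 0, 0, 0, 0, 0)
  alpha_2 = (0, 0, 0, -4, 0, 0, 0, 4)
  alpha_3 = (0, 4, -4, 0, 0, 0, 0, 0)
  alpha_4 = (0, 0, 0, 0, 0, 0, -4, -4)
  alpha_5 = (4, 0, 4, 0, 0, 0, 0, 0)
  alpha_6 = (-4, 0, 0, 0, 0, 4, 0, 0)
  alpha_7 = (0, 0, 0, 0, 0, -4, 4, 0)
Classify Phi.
D7

Compute the Cartan integers a_ij = 2(alpha_i, alpha_j)/(alpha_j, alpha_j); the resulting 7x7 Cartan matrix is
[[2, 0, 0, 0, -1, 0, 0], [0, 2, 0, -1, 0, 0, 0], [0, 0, 2, 0, -1, 0, 0], [0, -1, 0, 2, 0, 0, -1], [-1, 0, -1, 0, 2, -1, 0], [0, 0, 0, 0, -1, 2, -1], [0, 0, 0, -1, 0, -1, 2]].
All simple roots have the same length, so the diagram is simply laced. The associated Dynkin diagram is a chain of 5 nodes with a fork of two nodes at one end (D_7), so the type is D_7 (the algebra so(14)).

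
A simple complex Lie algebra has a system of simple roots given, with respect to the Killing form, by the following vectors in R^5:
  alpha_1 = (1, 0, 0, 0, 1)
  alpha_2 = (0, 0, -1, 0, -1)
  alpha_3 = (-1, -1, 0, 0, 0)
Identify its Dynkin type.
Compute the Cartan integers a_ij = 2(alpha_i, alpha_j)/(alpha_j, alpha_j); the resulting 3x3 Cartan matrix is
[[2, -1, -1], [-1, 2, 0], [-1, 0, 2]].
All simple roots have the same length, so the diagram is simply laced. The associated Dynkin diagram is a chain of 3 nodes with single edges (A_3), so the type is A_3 (the algebra sl(4)).

A3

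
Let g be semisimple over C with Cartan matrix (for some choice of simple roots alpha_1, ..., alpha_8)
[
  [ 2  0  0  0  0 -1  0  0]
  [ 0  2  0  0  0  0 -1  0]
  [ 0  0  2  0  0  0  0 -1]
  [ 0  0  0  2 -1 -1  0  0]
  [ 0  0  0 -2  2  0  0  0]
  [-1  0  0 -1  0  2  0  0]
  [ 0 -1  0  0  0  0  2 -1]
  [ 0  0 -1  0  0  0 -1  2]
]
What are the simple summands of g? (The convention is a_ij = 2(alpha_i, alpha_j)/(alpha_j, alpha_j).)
The diagram associated to this matrix has two connected components: the simple roots {alpha_2, alpha_3, alpha_7, alpha_8} form a chain of 4 nodes with single edges (A_4), and {alpha_1, alpha_4, alpha_5, alpha_6} form a chain of 4 nodes with a double edge at one end; the terminal node there is the unique long simple root (C_4). A semisimple Lie algebra decomposes uniquely as the direct sum of simple ideals, one per connected component of its Dynkin diagram, so g ≅ A_4 ⊕ C_4 (dimension 24 + 36 = 60).

A4 + C4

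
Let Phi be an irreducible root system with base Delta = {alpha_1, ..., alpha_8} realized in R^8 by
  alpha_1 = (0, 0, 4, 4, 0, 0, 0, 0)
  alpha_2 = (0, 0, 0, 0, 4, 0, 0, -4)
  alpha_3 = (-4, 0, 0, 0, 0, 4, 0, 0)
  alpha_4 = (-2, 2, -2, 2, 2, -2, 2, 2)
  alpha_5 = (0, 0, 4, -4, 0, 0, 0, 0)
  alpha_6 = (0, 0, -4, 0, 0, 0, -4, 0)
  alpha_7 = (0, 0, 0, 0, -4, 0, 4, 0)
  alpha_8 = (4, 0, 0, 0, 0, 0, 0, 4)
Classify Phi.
Compute the Cartan integers a_ij = 2(alpha_i, alpha_j)/(alpha_j, alpha_j); the resulting 8x8 Cartan matrix is
[[2, 0, 0, 0, 0, -1, 0, 0], [0, 2, 0, 0, 0, 0, -1, -1], [0, 0, 2, 0, 0, 0, 0, -1], [0, 0, 0, 2, -1, 0, 0, 0], [0, 0, 0, -1, 2, -1, 0, 0], [-1, 0, 0, 0, -1, 2, -1, 0], [0, -1, 0, 0, 0, -1, 2, 0], [0, -1, -1, 0, 0, 0, 0, 2]].
All simple roots have the same length, so the diagram is simply laced. The associated Dynkin diagram is a chain of 7 nodes with one extra node attached to the third node from one end (E_8), so the type is E_8.

E_8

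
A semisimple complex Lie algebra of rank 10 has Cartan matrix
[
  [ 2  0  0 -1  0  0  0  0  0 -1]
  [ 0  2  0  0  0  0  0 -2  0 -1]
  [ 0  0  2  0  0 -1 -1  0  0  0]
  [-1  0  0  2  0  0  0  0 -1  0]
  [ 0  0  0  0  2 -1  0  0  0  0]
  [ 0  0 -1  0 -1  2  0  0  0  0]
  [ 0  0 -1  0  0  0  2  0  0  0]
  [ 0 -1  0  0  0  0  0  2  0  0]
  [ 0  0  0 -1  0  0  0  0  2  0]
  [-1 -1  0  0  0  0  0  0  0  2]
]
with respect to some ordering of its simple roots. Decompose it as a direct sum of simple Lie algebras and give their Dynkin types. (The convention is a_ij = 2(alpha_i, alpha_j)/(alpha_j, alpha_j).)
The diagram associated to this matrix has two connected components: the simple roots {alpha_3, alpha_5, alpha_6, alpha_7} form a chain of 4 nodes with single edges (A_4), and {alpha_1, alpha_2, alpha_4, alpha_8, alpha_9, alpha_10} form a chain of 6 nodes with a double edge at one end; the terminal node there is the unique short simple root (B_6). A semisimple Lie algebra decomposes uniquely as the direct sum of simple ideals, one per connected component of its Dynkin diagram, so g ≅ A_4 ⊕ B_6 (dimension 24 + 78 = 102).

A_4 (sl(5)) + B_6 (so(13))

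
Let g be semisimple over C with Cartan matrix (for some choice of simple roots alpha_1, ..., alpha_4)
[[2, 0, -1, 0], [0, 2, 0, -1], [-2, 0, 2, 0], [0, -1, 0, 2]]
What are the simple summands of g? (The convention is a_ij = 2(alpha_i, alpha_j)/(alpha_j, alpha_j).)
The diagram associated to this matrix has two connected components: the simple roots {alpha_2, alpha_4} form a chain of 2 nodes with single edges (A_2), and {alpha_1, alpha_3} form a chain of 2 nodes with a double edge at one end; the terminal node there is the unique short simple root (B_2). A semisimple Lie algebra decomposes uniquely as the direct sum of simple ideals, one per connected component of its Dynkin diagram, so g ≅ A_2 ⊕ B_2 (dimension 8 + 10 = 18).

A_2 ⊕ B_2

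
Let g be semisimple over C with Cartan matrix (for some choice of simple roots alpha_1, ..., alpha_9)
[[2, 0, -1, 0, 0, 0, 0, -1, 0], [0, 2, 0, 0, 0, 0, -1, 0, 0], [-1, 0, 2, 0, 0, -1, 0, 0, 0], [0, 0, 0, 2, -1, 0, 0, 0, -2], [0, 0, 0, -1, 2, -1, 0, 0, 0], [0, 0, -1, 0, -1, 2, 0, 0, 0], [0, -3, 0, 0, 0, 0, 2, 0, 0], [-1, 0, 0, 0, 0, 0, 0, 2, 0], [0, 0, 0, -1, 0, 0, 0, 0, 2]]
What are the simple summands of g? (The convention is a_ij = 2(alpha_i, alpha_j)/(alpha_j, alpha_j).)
The diagram associated to this matrix has two connected components: the simple roots {alpha_1, alpha_3, alpha_4, alpha_5, alpha_6, alpha_8, alpha_9} form a chain of 7 nodes with a double edge at one end; the terminal node there is the unique short simple root (B_7), and {alpha_2, alpha_7} form two nodes joined by a triple edge (G_2). A semisimple Lie algebra decomposes uniquely as the direct sum of simple ideals, one per connected component of its Dynkin diagram, so g ≅ B_7 ⊕ G_2 (dimension 105 + 14 = 119).

B_7 ⊕ G_2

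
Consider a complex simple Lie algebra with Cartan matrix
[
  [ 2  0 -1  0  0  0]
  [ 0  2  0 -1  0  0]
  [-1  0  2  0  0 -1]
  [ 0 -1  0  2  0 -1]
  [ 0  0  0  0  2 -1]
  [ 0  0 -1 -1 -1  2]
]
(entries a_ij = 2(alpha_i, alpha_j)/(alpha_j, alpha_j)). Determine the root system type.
The matrix has rank 6 with 2's on the diagonal. Reading the off-diagonal entries as Dynkin edges (a single edge where a_ij = a_ji = -1; a double or triple edge where a_ij * a_ji = 2 or 3), the diagram is a chain of 5 nodes with one extra node attached to the third node from one end (E_6). One simple-root ordering that puts it in standard form is (alpha_2, alpha_5, alpha_4, alpha_6, alpha_3, alpha_1). So the algebra is type E_6.

E6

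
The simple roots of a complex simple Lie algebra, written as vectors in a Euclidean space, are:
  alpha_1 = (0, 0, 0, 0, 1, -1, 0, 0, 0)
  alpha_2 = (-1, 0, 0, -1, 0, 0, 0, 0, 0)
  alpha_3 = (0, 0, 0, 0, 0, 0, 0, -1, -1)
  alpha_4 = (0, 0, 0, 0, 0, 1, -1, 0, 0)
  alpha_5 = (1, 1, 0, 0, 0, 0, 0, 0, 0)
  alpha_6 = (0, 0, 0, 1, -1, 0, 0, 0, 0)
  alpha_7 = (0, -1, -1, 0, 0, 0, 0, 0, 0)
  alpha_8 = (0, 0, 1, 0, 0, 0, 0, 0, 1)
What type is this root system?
A_8

Compute the Cartan integers a_ij = 2(alpha_i, alpha_j)/(alpha_j, alpha_j); the resulting 8x8 Cartan matrix is
[[2, 0, 0, -1, 0, -1, 0, 0], [0, 2, 0, 0, -1, -1, 0, 0], [0, 0, 2, 0, 0, 0, 0, -1], [-1, 0, 0, 2, 0, 0, 0, 0], [0, -1, 0, 0, 2, 0, -1, 0], [-1, -1, 0, 0, 0, 2, 0, 0], [0, 0, 0, 0, -1, 0, 2, -1], [0, 0, -1, 0, 0, 0, -1, 2]].
All simple roots have the same length, so the diagram is simply laced. The associated Dynkin diagram is a chain of 8 nodes with single edges (A_8), so the type is A_8 (the algebra sl(9)).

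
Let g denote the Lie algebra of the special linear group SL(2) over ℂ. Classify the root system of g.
type A_1

This is sl(2), which has dimension 2^2 - 1 = 3 and rank 2 - 1 = 1 (a Cartan subalgebra is the diagonal traceless matrices). In the classification of classical Lie algebras, the special linear algebra sl(n+1) has type A_n; here n = 1, so the Dynkin diagram is a chain of 1 nodes with single edges (A_1). Hence the type is A_1.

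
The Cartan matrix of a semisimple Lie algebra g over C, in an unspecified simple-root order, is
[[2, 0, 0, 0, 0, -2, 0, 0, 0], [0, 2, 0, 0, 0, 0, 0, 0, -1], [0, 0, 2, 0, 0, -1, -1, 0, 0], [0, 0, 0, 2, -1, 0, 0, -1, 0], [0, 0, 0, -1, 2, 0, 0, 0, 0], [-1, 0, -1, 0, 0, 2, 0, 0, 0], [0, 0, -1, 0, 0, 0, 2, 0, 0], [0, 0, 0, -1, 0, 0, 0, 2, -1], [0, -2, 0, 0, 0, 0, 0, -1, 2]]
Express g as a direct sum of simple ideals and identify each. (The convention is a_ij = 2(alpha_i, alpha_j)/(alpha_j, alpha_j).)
type B_5 + type C_4

The diagram associated to this matrix has two connected components: the simple roots {alpha_2, alpha_4, alpha_5, alpha_8, alpha_9} form a chain of 5 nodes with a double edge at one end; the terminal node there is the unique short simple root (B_5), and {alpha_1, alpha_3, alpha_6, alpha_7} form a chain of 4 nodes with a double edge at one end; the terminal node there is the unique long simple root (C_4). A semisimple Lie algebra decomposes uniquely as the direct sum of simple ideals, one per connected component of its Dynkin diagram, so g ≅ B_5 ⊕ C_4 (dimension 55 + 36 = 91).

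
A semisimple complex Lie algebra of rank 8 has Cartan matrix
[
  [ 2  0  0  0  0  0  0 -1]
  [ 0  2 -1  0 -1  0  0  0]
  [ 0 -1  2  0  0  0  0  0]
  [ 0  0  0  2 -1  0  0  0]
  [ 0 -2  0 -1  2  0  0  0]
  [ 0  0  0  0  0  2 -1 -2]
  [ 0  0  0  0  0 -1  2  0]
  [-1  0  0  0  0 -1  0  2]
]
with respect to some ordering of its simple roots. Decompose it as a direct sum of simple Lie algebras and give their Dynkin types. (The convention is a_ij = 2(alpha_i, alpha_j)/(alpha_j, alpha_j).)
F_4 + F_4

The diagram associated to this matrix has two connected components: the simple roots {alpha_1, alpha_6, alpha_7, alpha_8} form a chain of 4 nodes with a double edge between the middle two (F_4), and {alpha_2, alpha_3, alpha_4, alpha_5} form a chain of 4 nodes with a double edge between the middle two (F_4). A semisimple Lie algebra decomposes uniquely as the direct sum of simple ideals, one per connected component of its Dynkin diagram, so g ≅ F_4 ⊕ F_4 (dimension 52 + 52 = 104).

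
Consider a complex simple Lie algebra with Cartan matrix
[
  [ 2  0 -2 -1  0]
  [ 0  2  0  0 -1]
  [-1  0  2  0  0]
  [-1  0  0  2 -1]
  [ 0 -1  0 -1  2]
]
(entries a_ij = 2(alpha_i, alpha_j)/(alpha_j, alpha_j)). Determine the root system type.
type B_5

The matrix has rank 5 with 2's on the diagonal. Reading the off-diagonal entries as Dynkin edges (a single edge where a_ij = a_ji = -1; a double or triple edge where a_ij * a_ji = 2 or 3), the diagram is a chain of 5 nodes with a double edge at one end; the terminal node there is the unique short simple root (B_5). One simple-root ordering that puts it in standard form is (alpha_2, alpha_5, alpha_4, alpha_1, alpha_3). So the algebra is type B_5, i.e. so(11).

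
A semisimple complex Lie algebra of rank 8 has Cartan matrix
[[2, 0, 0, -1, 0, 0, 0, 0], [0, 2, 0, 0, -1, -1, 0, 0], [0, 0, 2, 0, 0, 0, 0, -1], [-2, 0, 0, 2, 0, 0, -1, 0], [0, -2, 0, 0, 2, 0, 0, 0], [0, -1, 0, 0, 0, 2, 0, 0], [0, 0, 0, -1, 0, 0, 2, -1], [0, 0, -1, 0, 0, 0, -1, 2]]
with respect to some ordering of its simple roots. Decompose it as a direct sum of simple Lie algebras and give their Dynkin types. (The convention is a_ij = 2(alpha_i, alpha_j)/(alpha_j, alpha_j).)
B_5 ⊕ C_3

The diagram associated to this matrix has two connected components: the simple roots {alpha_1, alpha_3, alpha_4, alpha_7, alpha_8} form a chain of 5 nodes with a double edge at one end; the terminal node there is the unique short simple root (B_5), and {alpha_2, alpha_5, alpha_6} form a chain of 3 nodes with a double edge at one end; the terminal node there is the unique long simple root (C_3). A semisimple Lie algebra decomposes uniquely as the direct sum of simple ideals, one per connected component of its Dynkin diagram, so g ≅ B_5 ⊕ C_3 (dimension 55 + 21 = 76).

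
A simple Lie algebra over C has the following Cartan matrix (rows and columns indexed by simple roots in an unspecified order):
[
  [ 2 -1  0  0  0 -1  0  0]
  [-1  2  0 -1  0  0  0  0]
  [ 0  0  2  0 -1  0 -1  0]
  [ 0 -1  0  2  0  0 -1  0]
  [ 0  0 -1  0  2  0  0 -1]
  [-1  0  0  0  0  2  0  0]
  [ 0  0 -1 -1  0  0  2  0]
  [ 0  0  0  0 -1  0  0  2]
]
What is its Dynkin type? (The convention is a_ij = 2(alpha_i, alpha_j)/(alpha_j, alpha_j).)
The matrix has rank 8 with 2's on the diagonal. Reading the off-diagonal entries as Dynkin edges (a single edge where a_ij = a_ji = -1; a double or triple edge where a_ij * a_ji = 2 or 3), the diagram is a chain of 8 nodes with single edges (A_8). One simple-root ordering that puts it in standard form is (alpha_6, alpha_1, alpha_2, alpha_4, alpha_7, alpha_3, alpha_5, alpha_8). So the algebra is type A_8, i.e. sl(9).

type A_8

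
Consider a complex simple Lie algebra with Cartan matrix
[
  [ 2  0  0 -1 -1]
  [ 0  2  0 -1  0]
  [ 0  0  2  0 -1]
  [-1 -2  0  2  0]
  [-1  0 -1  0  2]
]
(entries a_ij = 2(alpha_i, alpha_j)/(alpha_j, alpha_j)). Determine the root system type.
The matrix has rank 5 with 2's on the diagonal. Reading the off-diagonal entries as Dynkin edges (a single edge where a_ij = a_ji = -1; a double or triple edge where a_ij * a_ji = 2 or 3), the diagram is a chain of 5 nodes with a double edge at one end; the terminal node there is the unique short simple root (B_5). One simple-root ordering that puts it in standard form is (alpha_3, alpha_5, alpha_1, alpha_4, alpha_2). So the algebra is type B_5, i.e. so(11).

B_5 (so(11))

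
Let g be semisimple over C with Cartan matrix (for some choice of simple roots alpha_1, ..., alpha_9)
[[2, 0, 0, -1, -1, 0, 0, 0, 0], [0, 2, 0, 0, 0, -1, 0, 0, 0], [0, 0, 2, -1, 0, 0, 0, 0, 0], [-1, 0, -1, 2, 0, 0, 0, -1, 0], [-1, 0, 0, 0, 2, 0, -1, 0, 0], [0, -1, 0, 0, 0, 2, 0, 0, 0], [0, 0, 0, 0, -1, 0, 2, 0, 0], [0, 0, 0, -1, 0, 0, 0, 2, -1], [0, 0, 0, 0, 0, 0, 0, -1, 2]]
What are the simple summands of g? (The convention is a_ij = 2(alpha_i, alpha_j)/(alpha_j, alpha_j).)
A_2 ⊕ E_7

The diagram associated to this matrix has two connected components: the simple roots {alpha_2, alpha_6} form a chain of 2 nodes with single edges (A_2), and {alpha_1, alpha_3, alpha_4, alpha_5, alpha_7, alpha_8, alpha_9} form a chain of 6 nodes with one extra node attached to the third node from one end (E_7). A semisimple Lie algebra decomposes uniquely as the direct sum of simple ideals, one per connected component of its Dynkin diagram, so g ≅ A_2 ⊕ E_7 (dimension 8 + 133 = 141).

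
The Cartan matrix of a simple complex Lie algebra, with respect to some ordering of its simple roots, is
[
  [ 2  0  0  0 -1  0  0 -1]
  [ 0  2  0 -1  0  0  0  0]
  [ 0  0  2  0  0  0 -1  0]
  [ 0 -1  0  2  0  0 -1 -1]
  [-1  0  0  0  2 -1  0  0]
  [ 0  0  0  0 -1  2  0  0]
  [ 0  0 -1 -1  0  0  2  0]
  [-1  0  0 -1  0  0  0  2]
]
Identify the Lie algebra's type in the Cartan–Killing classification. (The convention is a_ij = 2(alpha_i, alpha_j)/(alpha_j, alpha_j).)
E_8

The matrix has rank 8 with 2's on the diagonal. Reading the off-diagonal entries as Dynkin edges (a single edge where a_ij = a_ji = -1; a double or triple edge where a_ij * a_ji = 2 or 3), the diagram is a chain of 7 nodes with one extra node attached to the third node from one end (E_8). One simple-root ordering that puts it in standard form is (alpha_3, alpha_2, alpha_7, alpha_4, alpha_8, alpha_1, alpha_5, alpha_6). So the algebra is type E_8.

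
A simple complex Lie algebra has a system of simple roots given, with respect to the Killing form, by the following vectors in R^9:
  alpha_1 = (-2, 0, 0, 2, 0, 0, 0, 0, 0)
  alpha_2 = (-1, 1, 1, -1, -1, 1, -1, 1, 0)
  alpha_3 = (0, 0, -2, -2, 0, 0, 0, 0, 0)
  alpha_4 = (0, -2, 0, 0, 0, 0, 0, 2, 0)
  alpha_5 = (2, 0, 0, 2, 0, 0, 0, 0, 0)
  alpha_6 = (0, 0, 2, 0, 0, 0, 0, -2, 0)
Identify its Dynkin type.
E6

Compute the Cartan integers a_ij = 2(alpha_i, alpha_j)/(alpha_j, alpha_j); the resulting 6x6 Cartan matrix is
[[2, 0, -1, 0, 0, 0], [0, 2, 0, 0, -1, 0], [-1, 0, 2, 0, -1, -1], [0, 0, 0, 2, 0, -1], [0, -1, -1, 0, 2, 0], [0, 0, -1, -1, 0, 2]].
All simple roots have the same length, so the diagram is simply laced. The associated Dynkin diagram is a chain of 5 nodes with one extra node attached to the third node from one end (E_6), so the type is E_6.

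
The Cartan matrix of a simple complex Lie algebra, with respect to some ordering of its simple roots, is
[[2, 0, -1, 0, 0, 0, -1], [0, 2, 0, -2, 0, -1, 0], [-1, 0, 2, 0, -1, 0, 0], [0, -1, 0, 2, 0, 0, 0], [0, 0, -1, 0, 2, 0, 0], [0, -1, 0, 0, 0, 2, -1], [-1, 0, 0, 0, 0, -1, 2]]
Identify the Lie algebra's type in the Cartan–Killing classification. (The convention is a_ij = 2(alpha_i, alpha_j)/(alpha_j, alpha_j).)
The matrix has rank 7 with 2's on the diagonal. Reading the off-diagonal entries as Dynkin edges (a single edge where a_ij = a_ji = -1; a double or triple edge where a_ij * a_ji = 2 or 3), the diagram is a chain of 7 nodes with a double edge at one end; the terminal node there is the unique short simple root (B_7). One simple-root ordering that puts it in standard form is (alpha_5, alpha_3, alpha_1, alpha_7, alpha_6, alpha_2, alpha_4). So the algebra is type B_7, i.e. so(15).

B_7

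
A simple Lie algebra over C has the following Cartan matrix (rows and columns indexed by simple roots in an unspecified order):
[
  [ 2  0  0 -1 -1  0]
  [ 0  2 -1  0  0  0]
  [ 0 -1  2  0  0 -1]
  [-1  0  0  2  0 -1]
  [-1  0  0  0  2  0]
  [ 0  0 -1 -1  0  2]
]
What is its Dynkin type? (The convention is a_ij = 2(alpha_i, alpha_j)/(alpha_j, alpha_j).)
The matrix has rank 6 with 2's on the diagonal. Reading the off-diagonal entries as Dynkin edges (a single edge where a_ij = a_ji = -1; a double or triple edge where a_ij * a_ji = 2 or 3), the diagram is a chain of 6 nodes with single edges (A_6). One simple-root ordering that puts it in standard form is (alpha_5, alpha_1, alpha_4, alpha_6, alpha_3, alpha_2). So the algebra is type A_6, i.e. sl(7).

A6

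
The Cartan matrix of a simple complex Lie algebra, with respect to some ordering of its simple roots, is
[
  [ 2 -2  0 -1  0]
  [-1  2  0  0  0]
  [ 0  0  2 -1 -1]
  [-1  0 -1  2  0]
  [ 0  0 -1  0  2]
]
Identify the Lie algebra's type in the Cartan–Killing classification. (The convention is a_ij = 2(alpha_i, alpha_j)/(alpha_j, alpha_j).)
The matrix has rank 5 with 2's on the diagonal. Reading the off-diagonal entries as Dynkin edges (a single edge where a_ij = a_ji = -1; a double or triple edge where a_ij * a_ji = 2 or 3), the diagram is a chain of 5 nodes with a double edge at one end; the terminal node there is the unique short simple root (B_5). One simple-root ordering that puts it in standard form is (alpha_5, alpha_3, alpha_4, alpha_1, alpha_2). So the algebra is type B_5, i.e. so(11).

B_5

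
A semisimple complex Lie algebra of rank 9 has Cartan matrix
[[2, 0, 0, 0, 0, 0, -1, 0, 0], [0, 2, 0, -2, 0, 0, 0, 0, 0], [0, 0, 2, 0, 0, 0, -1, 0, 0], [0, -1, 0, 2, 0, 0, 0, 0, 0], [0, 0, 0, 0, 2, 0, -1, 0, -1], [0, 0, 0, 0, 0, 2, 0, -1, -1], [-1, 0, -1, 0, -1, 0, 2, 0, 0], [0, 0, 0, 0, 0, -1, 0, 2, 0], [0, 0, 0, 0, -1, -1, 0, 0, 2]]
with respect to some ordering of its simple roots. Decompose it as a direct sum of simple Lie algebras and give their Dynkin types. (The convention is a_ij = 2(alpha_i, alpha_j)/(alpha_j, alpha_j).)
The diagram associated to this matrix has two connected components: the simple roots {alpha_2, alpha_4} form a chain of 2 nodes with a double edge at one end; the terminal node there is the unique short simple root (B_2), and {alpha_1, alpha_3, alpha_5, alpha_6, alpha_7, alpha_8, alpha_9} form a chain of 5 nodes with a fork of two nodes at one end (D_7). A semisimple Lie algebra decomposes uniquely as the direct sum of simple ideals, one per connected component of its Dynkin diagram, so g ≅ B_2 ⊕ D_7 (dimension 10 + 91 = 101).

type B_2 + type D_7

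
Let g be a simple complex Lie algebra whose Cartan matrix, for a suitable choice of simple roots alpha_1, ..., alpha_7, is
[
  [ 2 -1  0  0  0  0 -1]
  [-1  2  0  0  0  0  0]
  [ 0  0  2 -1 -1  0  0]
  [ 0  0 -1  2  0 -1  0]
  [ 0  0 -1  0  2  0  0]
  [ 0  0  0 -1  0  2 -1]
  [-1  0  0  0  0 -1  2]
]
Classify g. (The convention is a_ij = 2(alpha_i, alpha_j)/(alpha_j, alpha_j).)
The matrix has rank 7 with 2's on the diagonal. Reading the off-diagonal entries as Dynkin edges (a single edge where a_ij = a_ji = -1; a double or triple edge where a_ij * a_ji = 2 or 3), the diagram is a chain of 7 nodes with single edges (A_7). One simple-root ordering that puts it in standard form is (alpha_2, alpha_1, alpha_7, alpha_6, alpha_4, alpha_3, alpha_5). So the algebra is type A_7, i.e. sl(8).

A_7 (sl(8))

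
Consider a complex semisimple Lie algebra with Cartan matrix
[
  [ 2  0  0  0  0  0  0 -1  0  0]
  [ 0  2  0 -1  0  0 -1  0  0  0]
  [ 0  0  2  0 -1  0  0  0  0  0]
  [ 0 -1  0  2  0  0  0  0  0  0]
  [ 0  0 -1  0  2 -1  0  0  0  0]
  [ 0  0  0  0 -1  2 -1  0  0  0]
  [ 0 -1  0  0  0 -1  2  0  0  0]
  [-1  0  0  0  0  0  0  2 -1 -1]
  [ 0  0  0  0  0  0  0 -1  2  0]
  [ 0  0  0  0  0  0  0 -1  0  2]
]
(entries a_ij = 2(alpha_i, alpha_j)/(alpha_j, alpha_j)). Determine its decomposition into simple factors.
A6 + D4

The diagram associated to this matrix has two connected components: the simple roots {alpha_2, alpha_3, alpha_4, alpha_5, alpha_6, alpha_7} form a chain of 6 nodes with single edges (A_6), and {alpha_1, alpha_8, alpha_9, alpha_10} form a chain of 2 nodes with a fork of two nodes at one end (D_4). A semisimple Lie algebra decomposes uniquely as the direct sum of simple ideals, one per connected component of its Dynkin diagram, so g ≅ A_6 ⊕ D_4 (dimension 48 + 28 = 76).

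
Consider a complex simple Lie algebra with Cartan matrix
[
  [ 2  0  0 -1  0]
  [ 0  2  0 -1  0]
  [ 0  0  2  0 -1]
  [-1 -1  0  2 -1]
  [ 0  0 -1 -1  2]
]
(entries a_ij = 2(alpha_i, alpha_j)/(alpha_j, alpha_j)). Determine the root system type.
The matrix has rank 5 with 2's on the diagonal. Reading the off-diagonal entries as Dynkin edges (a single edge where a_ij = a_ji = -1; a double or triple edge where a_ij * a_ji = 2 or 3), the diagram is a chain of 3 nodes with a fork of two nodes at one end (D_5). One simple-root ordering that puts it in standard form is (alpha_3, alpha_5, alpha_4, alpha_1, alpha_2). So the algebra is type D_5, i.e. so(10).

D_5 (so(10))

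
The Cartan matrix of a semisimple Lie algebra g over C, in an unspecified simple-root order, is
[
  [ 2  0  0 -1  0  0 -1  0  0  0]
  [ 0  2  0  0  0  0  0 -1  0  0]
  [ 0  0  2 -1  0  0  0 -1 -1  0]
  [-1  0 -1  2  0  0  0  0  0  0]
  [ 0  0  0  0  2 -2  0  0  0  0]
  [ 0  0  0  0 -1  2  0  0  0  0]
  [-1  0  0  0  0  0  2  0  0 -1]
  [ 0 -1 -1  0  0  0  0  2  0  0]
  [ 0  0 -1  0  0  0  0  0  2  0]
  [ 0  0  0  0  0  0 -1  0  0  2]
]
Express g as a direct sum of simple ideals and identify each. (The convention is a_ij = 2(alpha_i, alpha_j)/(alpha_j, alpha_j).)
B_2 (so(5)) + E_8

The diagram associated to this matrix has two connected components: the simple roots {alpha_5, alpha_6} form a chain of 2 nodes with a double edge at one end; the terminal node there is the unique short simple root (B_2), and {alpha_1, alpha_2, alpha_3, alpha_4, alpha_7, alpha_8, alpha_9, alpha_10} form a chain of 7 nodes with one extra node attached to the third node from one end (E_8). A semisimple Lie algebra decomposes uniquely as the direct sum of simple ideals, one per connected component of its Dynkin diagram, so g ≅ B_2 ⊕ E_8 (dimension 10 + 248 = 258).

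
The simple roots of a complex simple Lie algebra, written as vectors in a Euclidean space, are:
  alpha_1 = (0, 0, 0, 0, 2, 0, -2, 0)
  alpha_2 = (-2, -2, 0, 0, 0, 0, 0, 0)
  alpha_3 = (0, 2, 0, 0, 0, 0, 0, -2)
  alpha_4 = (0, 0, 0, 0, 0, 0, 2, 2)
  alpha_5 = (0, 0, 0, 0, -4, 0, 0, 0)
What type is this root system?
type C_5

Compute the Cartan integers a_ij = 2(alpha_i, alpha_j)/(alpha_j, alpha_j); the resulting 5x5 Cartan matrix is
[[2, 0, 0, -1, -1], [0, 2, -1, 0, 0], [0, -1, 2, -1, 0], [-1, 0, -1, 2, 0], [-2, 0, 0, 0, 2]].
The roots have two lengths (squared-length ratio 2:1); the short ones are alpha_{1,2,3,4}. The associated Dynkin diagram is a chain of 5 nodes with a double edge at one end; the terminal node there is the unique long simple root (C_5), so the type is C_5 (the algebra sp(10)).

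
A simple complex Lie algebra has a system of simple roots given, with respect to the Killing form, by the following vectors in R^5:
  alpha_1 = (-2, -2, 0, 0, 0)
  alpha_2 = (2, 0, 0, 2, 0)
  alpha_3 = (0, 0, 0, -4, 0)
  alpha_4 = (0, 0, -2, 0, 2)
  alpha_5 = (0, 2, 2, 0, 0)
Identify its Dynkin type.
Compute the Cartan integers a_ij = 2(alpha_i, alpha_j)/(alpha_j, alpha_j); the resulting 5x5 Cartan matrix is
[[2, -1, 0, 0, -1], [-1, 2, -1, 0, 0], [0, -2, 2, 0, 0], [0, 0, 0, 2, -1], [-1, 0, 0, -1, 2]].
The roots have two lengths (squared-length ratio 2:1); the short ones are alpha_{1,2,4,5}. The associated Dynkin diagram is a chain of 5 nodes with a double edge at one end; the terminal node there is the unique long simple root (C_5), so the type is C_5 (the algebra sp(10)).

C_5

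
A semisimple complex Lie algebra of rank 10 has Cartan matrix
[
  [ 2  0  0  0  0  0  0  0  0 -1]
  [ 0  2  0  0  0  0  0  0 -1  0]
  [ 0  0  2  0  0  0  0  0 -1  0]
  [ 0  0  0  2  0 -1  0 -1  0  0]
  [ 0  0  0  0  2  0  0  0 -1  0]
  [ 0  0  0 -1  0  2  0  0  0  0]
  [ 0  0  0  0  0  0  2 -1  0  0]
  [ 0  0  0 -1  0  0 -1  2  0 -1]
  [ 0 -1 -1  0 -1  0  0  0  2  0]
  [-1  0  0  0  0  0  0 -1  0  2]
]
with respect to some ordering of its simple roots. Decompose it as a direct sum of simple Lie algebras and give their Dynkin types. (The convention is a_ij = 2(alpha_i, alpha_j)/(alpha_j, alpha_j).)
The diagram associated to this matrix has two connected components: the simple roots {alpha_2, alpha_3, alpha_5, alpha_9} form a chain of 2 nodes with a fork of two nodes at one end (D_4), and {alpha_1, alpha_4, alpha_6, alpha_7, alpha_8, alpha_10} form a chain of 5 nodes with one extra node attached to the third node from one end (E_6). A semisimple Lie algebra decomposes uniquely as the direct sum of simple ideals, one per connected component of its Dynkin diagram, so g ≅ D_4 ⊕ E_6 (dimension 28 + 78 = 106).

type D_4 ⊕ type E_6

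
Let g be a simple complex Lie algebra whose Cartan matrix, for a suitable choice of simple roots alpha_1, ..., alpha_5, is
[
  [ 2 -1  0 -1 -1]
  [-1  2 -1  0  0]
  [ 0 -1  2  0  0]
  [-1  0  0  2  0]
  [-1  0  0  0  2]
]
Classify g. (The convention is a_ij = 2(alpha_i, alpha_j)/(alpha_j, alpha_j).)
The matrix has rank 5 with 2's on the diagonal. Reading the off-diagonal entries as Dynkin edges (a single edge where a_ij = a_ji = -1; a double or triple edge where a_ij * a_ji = 2 or 3), the diagram is a chain of 3 nodes with a fork of two nodes at one end (D_5). One simple-root ordering that puts it in standard form is (alpha_3, alpha_2, alpha_1, alpha_5, alpha_4). So the algebra is type D_5, i.e. so(10).

D5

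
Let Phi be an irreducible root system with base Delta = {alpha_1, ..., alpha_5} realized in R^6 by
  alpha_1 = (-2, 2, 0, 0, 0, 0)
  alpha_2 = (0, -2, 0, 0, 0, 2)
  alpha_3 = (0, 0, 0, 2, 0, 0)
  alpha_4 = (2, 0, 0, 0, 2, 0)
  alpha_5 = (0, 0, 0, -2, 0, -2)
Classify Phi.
B_5 (so(11))

Compute the Cartan integers a_ij = 2(alpha_i, alpha_j)/(alpha_j, alpha_j); the resulting 5x5 Cartan matrix is
[[2, -1, 0, -1, 0], [-1, 2, 0, 0, -1], [0, 0, 2, 0, -1], [-1, 0, 0, 2, 0], [0, -1, -2, 0, 2]].
The roots have two lengths (squared-length ratio 2:1); the short ones are alpha_{3}. The associated Dynkin diagram is a chain of 5 nodes with a double edge at one end; the terminal node there is the unique short simple root (B_5), so the type is B_5 (the algebra so(11)).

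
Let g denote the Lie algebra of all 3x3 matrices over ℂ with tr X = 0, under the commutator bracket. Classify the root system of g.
This is sl(3), which has dimension 3^2 - 1 = 8 and rank 3 - 1 = 2 (a Cartan subalgebra is the diagonal traceless matrices). In the classification of classical Lie algebras, the special linear algebra sl(n+1) has type A_n; here n = 2, so the Dynkin diagram is a chain of 2 nodes with single edges (A_2). Hence the type is A_2.

A_2 (sl(3))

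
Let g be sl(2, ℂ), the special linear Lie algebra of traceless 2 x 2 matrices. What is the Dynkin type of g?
A_1

This is sl(2), which has dimension 2^2 - 1 = 3 and rank 2 - 1 = 1 (a Cartan subalgebra is the diagonal traceless matrices). In the classification of classical Lie algebras, the special linear algebra sl(n+1) has type A_n; here n = 1, so the Dynkin diagram is a chain of 1 nodes with single edges (A_1). Hence the type is A_1.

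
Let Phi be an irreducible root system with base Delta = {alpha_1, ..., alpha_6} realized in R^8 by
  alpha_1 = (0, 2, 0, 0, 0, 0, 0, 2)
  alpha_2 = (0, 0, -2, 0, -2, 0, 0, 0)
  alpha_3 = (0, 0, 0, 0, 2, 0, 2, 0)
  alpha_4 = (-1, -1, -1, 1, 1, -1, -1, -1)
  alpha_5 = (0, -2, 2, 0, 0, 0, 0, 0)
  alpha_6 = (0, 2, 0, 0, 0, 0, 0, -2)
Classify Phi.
Compute the Cartan integers a_ij = 2(alpha_i, alpha_j)/(alpha_j, alpha_j); the resulting 6x6 Cartan matrix is
[[2, 0, 0, -1, -1, 0], [0, 2, -1, 0, -1, 0], [0, -1, 2, 0, 0, 0], [-1, 0, 0, 2, 0, 0], [-1, -1, 0, 0, 2, -1], [0, 0, 0, 0, -1, 2]].
All simple roots have the same length, so the diagram is simply laced. The associated Dynkin diagram is a chain of 5 nodes with one extra node attached to the third node from one end (E_6), so the type is E_6.

E6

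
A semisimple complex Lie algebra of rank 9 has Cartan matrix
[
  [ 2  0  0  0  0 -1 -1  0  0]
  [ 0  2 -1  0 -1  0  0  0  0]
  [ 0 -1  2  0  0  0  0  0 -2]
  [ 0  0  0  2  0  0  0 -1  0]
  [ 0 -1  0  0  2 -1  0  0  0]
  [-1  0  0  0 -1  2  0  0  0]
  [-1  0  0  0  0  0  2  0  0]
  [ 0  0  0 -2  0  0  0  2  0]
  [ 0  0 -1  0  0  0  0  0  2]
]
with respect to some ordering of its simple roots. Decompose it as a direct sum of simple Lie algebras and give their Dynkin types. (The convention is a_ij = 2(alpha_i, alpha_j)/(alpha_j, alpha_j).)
type B_2 + type B_7

The diagram associated to this matrix has two connected components: the simple roots {alpha_4, alpha_8} form a chain of 2 nodes with a double edge at one end; the terminal node there is the unique short simple root (B_2), and {alpha_1, alpha_2, alpha_3, alpha_5, alpha_6, alpha_7, alpha_9} form a chain of 7 nodes with a double edge at one end; the terminal node there is the unique short simple root (B_7). A semisimple Lie algebra decomposes uniquely as the direct sum of simple ideals, one per connected component of its Dynkin diagram, so g ≅ B_2 ⊕ B_7 (dimension 10 + 105 = 115).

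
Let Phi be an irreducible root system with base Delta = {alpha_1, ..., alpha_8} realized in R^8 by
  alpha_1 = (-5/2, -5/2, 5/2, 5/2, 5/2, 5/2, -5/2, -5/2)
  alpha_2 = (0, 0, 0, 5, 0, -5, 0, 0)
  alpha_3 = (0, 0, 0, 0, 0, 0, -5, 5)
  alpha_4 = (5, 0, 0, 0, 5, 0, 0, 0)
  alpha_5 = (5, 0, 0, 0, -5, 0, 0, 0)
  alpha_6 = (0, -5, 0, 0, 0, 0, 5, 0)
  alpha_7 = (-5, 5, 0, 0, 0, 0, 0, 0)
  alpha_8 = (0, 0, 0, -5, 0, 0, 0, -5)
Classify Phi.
Compute the Cartan integers a_ij = 2(alpha_i, alpha_j)/(alpha_j, alpha_j); the resulting 8x8 Cartan matrix is
[[2, 0, 0, 0, -1, 0, 0, 0], [0, 2, 0, 0, 0, 0, 0, -1], [0, 0, 2, 0, 0, -1, 0, -1], [0, 0, 0, 2, 0, 0, -1, 0], [-1, 0, 0, 0, 2, 0, -1, 0], [0, 0, -1, 0, 0, 2, -1, 0], [0, 0, 0, -1, -1, -1, 2, 0], [0, -1, -1, 0, 0, 0, 0, 2]].
All simple roots have the same length, so the diagram is simply laced. The associated Dynkin diagram is a chain of 7 nodes with one extra node attached to the third node from one end (E_8), so the type is E_8.

E_8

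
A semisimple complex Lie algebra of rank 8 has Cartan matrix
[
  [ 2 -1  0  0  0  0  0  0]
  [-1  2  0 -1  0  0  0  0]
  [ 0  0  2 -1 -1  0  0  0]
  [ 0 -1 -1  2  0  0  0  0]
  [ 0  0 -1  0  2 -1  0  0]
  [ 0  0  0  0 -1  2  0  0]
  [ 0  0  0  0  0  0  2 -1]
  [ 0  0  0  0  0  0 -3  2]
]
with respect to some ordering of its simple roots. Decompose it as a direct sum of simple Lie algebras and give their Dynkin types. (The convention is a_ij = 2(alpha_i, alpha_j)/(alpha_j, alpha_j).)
The diagram associated to this matrix has two connected components: the simple roots {alpha_1, alpha_2, alpha_3, alpha_4, alpha_5, alpha_6} form a chain of 6 nodes with single edges (A_6), and {alpha_7, alpha_8} form two nodes joined by a triple edge (G_2). A semisimple Lie algebra decomposes uniquely as the direct sum of simple ideals, one per connected component of its Dynkin diagram, so g ≅ A_6 ⊕ G_2 (dimension 48 + 14 = 62).

A_6 (sl(7)) + G_2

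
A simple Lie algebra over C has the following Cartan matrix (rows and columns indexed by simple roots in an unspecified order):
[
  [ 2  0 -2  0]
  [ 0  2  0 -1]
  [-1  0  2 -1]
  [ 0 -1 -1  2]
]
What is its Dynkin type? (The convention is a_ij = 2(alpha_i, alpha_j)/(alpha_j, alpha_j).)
type C_4

The matrix has rank 4 with 2's on the diagonal. Reading the off-diagonal entries as Dynkin edges (a single edge where a_ij = a_ji = -1; a double or triple edge where a_ij * a_ji = 2 or 3), the diagram is a chain of 4 nodes with a double edge at one end; the terminal node there is the unique long simple root (C_4). One simple-root ordering that puts it in standard form is (alpha_2, alpha_4, alpha_3, alpha_1). So the algebra is type C_4, i.e. sp(8).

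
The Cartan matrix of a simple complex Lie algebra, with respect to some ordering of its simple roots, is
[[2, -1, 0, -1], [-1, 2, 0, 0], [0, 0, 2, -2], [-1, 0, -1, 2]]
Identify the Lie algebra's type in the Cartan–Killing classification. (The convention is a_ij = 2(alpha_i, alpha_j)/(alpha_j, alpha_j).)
The matrix has rank 4 with 2's on the diagonal. Reading the off-diagonal entries as Dynkin edges (a single edge where a_ij = a_ji = -1; a double or triple edge where a_ij * a_ji = 2 or 3), the diagram is a chain of 4 nodes with a double edge at one end; the terminal node there is the unique long simple root (C_4). One simple-root ordering that puts it in standard form is (alpha_2, alpha_1, alpha_4, alpha_3). So the algebra is type C_4, i.e. sp(8).

C4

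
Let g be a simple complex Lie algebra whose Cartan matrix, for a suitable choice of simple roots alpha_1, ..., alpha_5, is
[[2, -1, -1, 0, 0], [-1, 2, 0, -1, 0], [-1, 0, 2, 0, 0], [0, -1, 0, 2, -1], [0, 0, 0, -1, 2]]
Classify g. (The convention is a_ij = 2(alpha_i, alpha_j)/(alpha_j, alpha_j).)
A_5

The matrix has rank 5 with 2's on the diagonal. Reading the off-diagonal entries as Dynkin edges (a single edge where a_ij = a_ji = -1; a double or triple edge where a_ij * a_ji = 2 or 3), the diagram is a chain of 5 nodes with single edges (A_5). One simple-root ordering that puts it in standard form is (alpha_3, alpha_1, alpha_2, alpha_4, alpha_5). So the algebra is type A_5, i.e. sl(6).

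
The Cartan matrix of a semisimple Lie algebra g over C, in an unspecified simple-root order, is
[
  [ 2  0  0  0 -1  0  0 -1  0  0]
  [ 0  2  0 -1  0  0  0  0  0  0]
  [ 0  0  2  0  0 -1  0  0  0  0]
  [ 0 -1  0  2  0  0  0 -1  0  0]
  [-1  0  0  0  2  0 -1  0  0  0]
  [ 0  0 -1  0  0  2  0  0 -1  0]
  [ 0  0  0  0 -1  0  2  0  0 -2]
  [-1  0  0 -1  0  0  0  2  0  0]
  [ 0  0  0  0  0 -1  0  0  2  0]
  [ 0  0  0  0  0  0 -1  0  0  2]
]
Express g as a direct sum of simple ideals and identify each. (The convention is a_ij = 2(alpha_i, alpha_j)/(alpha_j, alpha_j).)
The diagram associated to this matrix has two connected components: the simple roots {alpha_3, alpha_6, alpha_9} form a chain of 3 nodes with single edges (A_3), and {alpha_1, alpha_2, alpha_4, alpha_5, alpha_7, alpha_8, alpha_10} form a chain of 7 nodes with a double edge at one end; the terminal node there is the unique short simple root (B_7). A semisimple Lie algebra decomposes uniquely as the direct sum of simple ideals, one per connected component of its Dynkin diagram, so g ≅ A_3 ⊕ B_7 (dimension 15 + 105 = 120).

type A_3 + type B_7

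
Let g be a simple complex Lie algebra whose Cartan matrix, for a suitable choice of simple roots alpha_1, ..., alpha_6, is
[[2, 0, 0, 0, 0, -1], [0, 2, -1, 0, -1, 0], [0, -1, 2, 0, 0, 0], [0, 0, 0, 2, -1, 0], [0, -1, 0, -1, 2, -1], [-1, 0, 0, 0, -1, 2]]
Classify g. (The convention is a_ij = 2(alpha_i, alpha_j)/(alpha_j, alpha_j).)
E6

The matrix has rank 6 with 2's on the diagonal. Reading the off-diagonal entries as Dynkin edges (a single edge where a_ij = a_ji = -1; a double or triple edge where a_ij * a_ji = 2 or 3), the diagram is a chain of 5 nodes with one extra node attached to the third node from one end (E_6). One simple-root ordering that puts it in standard form is (alpha_3, alpha_4, alpha_2, alpha_5, alpha_6, alpha_1). So the algebra is type E_6.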